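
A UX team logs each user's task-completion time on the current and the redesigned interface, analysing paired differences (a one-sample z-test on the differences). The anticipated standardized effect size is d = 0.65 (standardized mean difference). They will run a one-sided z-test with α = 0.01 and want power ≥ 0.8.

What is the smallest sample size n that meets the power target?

Set Φ(δ − 2.326) = 0.8; then δ − 2.326 = Φ⁻¹(0.8) = 0.842, giving δ = 3.168.
δ = d·√n ⇒ n = (δ/d)² = (3.168 / 0.65)² = 23.75.
Rounding up, n = 24.

n = 24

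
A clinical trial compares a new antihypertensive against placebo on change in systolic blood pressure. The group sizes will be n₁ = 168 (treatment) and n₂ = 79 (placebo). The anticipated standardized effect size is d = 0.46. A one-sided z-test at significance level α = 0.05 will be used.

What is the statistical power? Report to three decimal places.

Noncentrality parameter: δ = d / √(1/n₁ + 1/n₂) = 0.46 / √(1/168 + 1/79) = 3.3719
One-sided α = 0.05 → critical value z_{0.05} = 1.645.
Power = P(Z > 1.645 − δ) = Φ(1.727) = 0.9579.

Power ≈ 0.958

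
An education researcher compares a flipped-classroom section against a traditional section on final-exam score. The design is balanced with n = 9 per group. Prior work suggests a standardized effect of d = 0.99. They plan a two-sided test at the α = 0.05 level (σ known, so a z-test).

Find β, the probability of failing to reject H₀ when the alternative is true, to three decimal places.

β ≈ 0.444

Noncentrality parameter: λ = d·√(n/2) = 0.99 × √(9/2) = 2.1001
Two-sided α = 0.05 → critical value z_{0.025} = 1.960.
Power = Φ(λ − 1.960) + Φ(−λ − 1.960) = Φ(0.140) + Φ(-4.060) = 0.5557 + 0.0000 = 0.5558.
Type II error: β = 1 − power = 1 − 0.5558 = 0.4442.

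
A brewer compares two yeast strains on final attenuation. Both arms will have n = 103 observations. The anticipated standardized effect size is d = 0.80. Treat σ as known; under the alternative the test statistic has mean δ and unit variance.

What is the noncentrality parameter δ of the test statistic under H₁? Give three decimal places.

δ = d·√(n/2) = 0.80 × √(103/2) = 5.7411

δ ≈ 5.741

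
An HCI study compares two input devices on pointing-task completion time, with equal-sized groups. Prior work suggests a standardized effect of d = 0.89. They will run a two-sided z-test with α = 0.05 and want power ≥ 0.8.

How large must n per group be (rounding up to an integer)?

Set Φ(δ − 1.960) = 0.8; then δ − 1.960 = Φ⁻¹(0.8) = 0.842, giving δ = 2.802.
(Ignoring the negligible lower-tail rejection probability gives the usual closed-form inversion.)
δ = d·√(n/2) ⇒ n = 2(δ/d)² = 2 × (2.802 / 0.89)² = 19.82.
Round up to the next whole unit.

n = 20 per group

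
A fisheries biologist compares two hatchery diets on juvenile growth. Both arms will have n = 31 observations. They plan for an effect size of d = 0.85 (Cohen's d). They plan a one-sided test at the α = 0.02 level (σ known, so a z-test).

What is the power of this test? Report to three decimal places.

Power ≈ 0.902

Noncentrality parameter: δ = d·√(n/2) = 0.85 × √(31/2) = 3.3465
Critical value for a one-sided test at α = 0.02: z_α = 2.054.
Power = P(Z > 2.054 − δ) = Φ(1.293) = 0.9019.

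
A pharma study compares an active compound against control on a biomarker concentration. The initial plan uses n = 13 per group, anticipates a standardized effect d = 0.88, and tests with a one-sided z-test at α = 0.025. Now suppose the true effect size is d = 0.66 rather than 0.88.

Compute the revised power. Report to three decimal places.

With d = 0.66: δ = d·√(n/2) = 0.66 × √(13/2) = 1.6827. Critical value z_{0.025} = 1.960.
Revised power = Φ(δ − 1.960) = Φ(-0.277) = 0.3908.

Power ≈ 0.391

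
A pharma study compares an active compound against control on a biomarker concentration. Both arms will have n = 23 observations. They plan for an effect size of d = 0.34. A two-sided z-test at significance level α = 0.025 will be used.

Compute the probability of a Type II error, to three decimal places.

Noncentrality parameter: δ = d·√(n/2) = 0.34 × √(23/2) = 1.1530
Critical value for a two-sided test at α = 0.025: z_{α/2} = 2.241.
Power = Φ(δ − 2.241) + Φ(−δ − 2.241) = Φ(-1.088) + Φ(-3.394) = 0.1382 + 0.0003 = 0.1386.
Type II error: β = 1 − power = 1 − 0.1386 = 0.8614.

β ≈ 0.861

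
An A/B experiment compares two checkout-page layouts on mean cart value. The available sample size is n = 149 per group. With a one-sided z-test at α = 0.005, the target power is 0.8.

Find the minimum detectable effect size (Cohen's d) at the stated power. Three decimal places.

d ≈ 0.396

Need Φ(δ − 2.576) = 0.8, so δ = 2.576 + 0.842 = 3.417.
δ = d·√(n/2) ⇒ d = δ/√(n/2) = 3.417/√(149/2) = 0.3959.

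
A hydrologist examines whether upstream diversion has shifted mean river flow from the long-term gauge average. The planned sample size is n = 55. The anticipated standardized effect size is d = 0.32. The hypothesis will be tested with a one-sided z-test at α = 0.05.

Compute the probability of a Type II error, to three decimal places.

Noncentrality parameter: δ = d·√n = 0.32 × √55 = 2.3732
One-sided α = 0.05 → critical value z_{0.05} = 1.645.
Power = P(Z > 1.645 − δ) = Φ(0.728) = 0.7668.
Type II error: β = 1 − power = 1 − 0.7668 = 0.2332.

β ≈ 0.233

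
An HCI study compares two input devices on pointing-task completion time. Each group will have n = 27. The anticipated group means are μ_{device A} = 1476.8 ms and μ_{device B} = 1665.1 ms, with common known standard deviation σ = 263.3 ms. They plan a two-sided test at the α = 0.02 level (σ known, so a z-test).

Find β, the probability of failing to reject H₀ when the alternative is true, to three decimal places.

Standardized effect: d = |μ_{device A} − μ_{device B}| / σ = |1476.8 − 1665.1| / 263.3 = 0.7152
Noncentrality parameter: δ = d·√(n/2) = 0.7152 × √(27/2) = 2.6276
Critical value for a two-sided test at α = 0.02: z_{α/2} = 2.326.
Power = Φ(δ − 2.326) + Φ(−δ − 2.326) = Φ(0.301) + Φ(-4.954) = 0.6184 + 0.0000 = 0.6184.
Type II error: β = 1 − power = 1 − 0.6184 = 0.3816.

β ≈ 0.382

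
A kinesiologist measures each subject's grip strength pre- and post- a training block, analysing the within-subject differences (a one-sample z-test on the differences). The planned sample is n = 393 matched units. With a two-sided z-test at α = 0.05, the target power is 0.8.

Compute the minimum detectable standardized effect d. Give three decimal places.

d ≈ 0.141

Required noncentrality: δ = z_{0.025} + z_{0.20} = 1.960 + 0.842 = 2.802.
(Lower-tail contribution to power is negligible for δ > 0.)
δ = d·√n ⇒ d = δ/√n = 2.802/√393 = 0.1413.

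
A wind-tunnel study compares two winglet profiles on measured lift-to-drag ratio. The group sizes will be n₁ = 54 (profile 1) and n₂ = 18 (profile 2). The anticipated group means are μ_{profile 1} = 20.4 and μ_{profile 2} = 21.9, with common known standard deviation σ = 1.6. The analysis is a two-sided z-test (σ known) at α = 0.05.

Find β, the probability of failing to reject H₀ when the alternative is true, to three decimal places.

β ≈ 0.069

Standardized effect: d = |μ_{profile 1} − μ_{profile 2}| / σ = |20.4 − 21.9| / 1.6 = 0.9375
Noncentrality parameter: δ = d / √(1/n₁ + 1/n₂) = 0.9375 / √(1/54 + 1/18) = 3.4446
Two-sided α = 0.05 → critical value z_{0.025} = 1.960.
Power = Φ(δ − 1.960) + Φ(−δ − 1.960) = Φ(1.485) + Φ(-5.405) = 0.9312 + 0.0000 = 0.9312.
Type II error: β = 1 − power = 1 − 0.9312 = 0.0688.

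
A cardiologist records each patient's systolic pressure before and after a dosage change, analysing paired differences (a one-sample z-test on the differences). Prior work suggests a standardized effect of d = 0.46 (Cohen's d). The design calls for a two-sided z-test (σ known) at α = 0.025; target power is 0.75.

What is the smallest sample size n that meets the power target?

For power 0.75 need Φ(δ − z_{0.0125}) = 0.75, so δ = z_{0.0125} + z_{0.25} = 2.241 + 0.674 = 2.916.
(For δ > 0 the lower-tail rejection region contributes negligibly to power, so the one-term inversion is standard.)
δ = d·√n ⇒ n = (δ/d)² = (2.916 / 0.46)² = 40.18.
Rounding up, n = 41.

n = 41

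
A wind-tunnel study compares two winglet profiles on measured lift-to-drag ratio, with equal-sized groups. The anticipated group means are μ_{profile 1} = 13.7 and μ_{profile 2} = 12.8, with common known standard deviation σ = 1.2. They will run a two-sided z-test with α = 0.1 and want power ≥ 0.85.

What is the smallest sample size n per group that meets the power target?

Standardized effect: d = |μ_{profile 1} − μ_{profile 2}| / σ = |13.7 − 12.8| / 1.2 = 0.7500
For power 0.85 need Φ(δ − z_{0.05}) = 0.85, so δ = z_{0.05} + z_{0.15} = 1.645 + 1.036 = 2.681.
(Ignoring the negligible lower-tail rejection probability gives the usual closed-form inversion.)
δ = d·√(n/2) ⇒ n = 2(δ/d)² = 2 × (2.681 / 0.7500)² = 25.56.
Round up to the next whole unit.

n = 26 per group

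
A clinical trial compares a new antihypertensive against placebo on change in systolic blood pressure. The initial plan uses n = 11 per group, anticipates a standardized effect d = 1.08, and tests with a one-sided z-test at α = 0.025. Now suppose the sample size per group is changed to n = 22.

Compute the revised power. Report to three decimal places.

With n = 22 per group: δ = d·√(n/2) = 1.08 × √(22/2) = 3.5820. Critical value z_{0.025} = 1.960.
Revised power = Φ(δ − 1.960) = Φ(1.622) = 0.9476.

Power ≈ 0.948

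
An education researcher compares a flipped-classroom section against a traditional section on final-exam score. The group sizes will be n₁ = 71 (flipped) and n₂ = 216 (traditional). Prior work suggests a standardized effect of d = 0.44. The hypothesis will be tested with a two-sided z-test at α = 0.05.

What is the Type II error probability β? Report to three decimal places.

Noncentrality parameter: δ = d / √(1/n₁ + 1/n₂) = 0.44 / √(1/71 + 1/216) = 3.2164
Critical value for a two-sided test at α = 0.05: z_{α/2} = 1.960.
Power = Φ(δ − 1.960) + Φ(−δ − 1.960) = Φ(1.256) + Φ(-5.176) = 0.8955 + 0.0000 = 0.8955.
Type II error: β = 1 − power = 1 − 0.8955 = 0.1045.

β ≈ 0.104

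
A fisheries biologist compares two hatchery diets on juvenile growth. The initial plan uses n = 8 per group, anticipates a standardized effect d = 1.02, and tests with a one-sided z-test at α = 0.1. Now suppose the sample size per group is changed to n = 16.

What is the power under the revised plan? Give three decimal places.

Power ≈ 0.946

With n = 16 per group: δ = d·√(n/2) = 1.02 × √(16/2) = 2.8850. Critical value z_{0.1} = 1.282.
Revised power = Φ(δ − 1.282) = Φ(1.603) = 0.9456.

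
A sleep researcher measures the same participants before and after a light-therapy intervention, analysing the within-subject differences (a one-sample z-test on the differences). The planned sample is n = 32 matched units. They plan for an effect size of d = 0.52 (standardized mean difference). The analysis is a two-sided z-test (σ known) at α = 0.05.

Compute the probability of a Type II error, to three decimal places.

Noncentrality parameter: δ = d·√n = 0.52 × √32 = 2.9416
Critical value for a two-sided test at α = 0.05: z_{α/2} = 1.960.
Power = Φ(δ − 1.960) + Φ(−δ − 1.960) = Φ(0.982) + Φ(-4.902) = 0.8369 + 0.0000 = 0.8369.
Type II error: β = 1 − power = 1 − 0.8369 = 0.1631.

β ≈ 0.163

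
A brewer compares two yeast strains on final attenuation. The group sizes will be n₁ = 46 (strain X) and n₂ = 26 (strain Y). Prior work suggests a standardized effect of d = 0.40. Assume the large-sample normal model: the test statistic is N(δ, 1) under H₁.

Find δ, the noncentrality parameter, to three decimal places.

δ ≈ 1.630

δ = d / √(1/n₁ + 1/n₂) = 0.40 / √(1/46 + 1/26) = 1.6303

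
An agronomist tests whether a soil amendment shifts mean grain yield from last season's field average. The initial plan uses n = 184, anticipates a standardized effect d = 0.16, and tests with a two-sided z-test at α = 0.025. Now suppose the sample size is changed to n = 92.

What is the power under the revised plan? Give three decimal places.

Power ≈ 0.240

With n = 92: δ = d·√n = 0.16 × √92 = 1.5347. Critical value z_{0.0125} = 2.241.
Revised power = Φ(δ − 2.241) + Φ(−δ − 2.241) = Φ(-0.707) + Φ(-3.776) = 0.2399 + 0.0001 = 0.2399.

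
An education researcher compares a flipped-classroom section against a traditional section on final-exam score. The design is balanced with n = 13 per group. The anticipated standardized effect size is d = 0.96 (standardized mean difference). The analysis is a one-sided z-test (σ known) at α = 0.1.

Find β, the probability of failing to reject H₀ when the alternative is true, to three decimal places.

β ≈ 0.122

Noncentrality parameter: λ = d·√(n/2) = 0.96 × √(13/2) = 2.4475
One-sided α = 0.1 → critical value z_{0.1} = 1.282.
Power = P(Z > 1.282 − λ) = Φ(1.166) = 0.8782.
Type II error: β = 1 − power = 1 − 0.8782 = 0.1218.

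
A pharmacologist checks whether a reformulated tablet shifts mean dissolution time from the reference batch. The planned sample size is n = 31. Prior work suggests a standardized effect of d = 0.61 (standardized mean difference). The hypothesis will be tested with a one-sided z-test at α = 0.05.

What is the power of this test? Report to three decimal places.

Noncentrality parameter: δ = d·√n = 0.61 × √31 = 3.3963
One-sided α = 0.05 → critical value z_{0.05} = 1.645.
Power = P(Z > 1.645 − δ) = Φ(1.751) = 0.9601.

Power ≈ 0.960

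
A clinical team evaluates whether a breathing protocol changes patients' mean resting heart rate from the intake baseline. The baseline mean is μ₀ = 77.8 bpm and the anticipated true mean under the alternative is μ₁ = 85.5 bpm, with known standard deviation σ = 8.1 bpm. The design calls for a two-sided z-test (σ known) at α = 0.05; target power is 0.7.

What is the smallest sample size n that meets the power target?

Standardized effect: d = |μ₁ − μ₀| / σ = |85.5 − 77.8| / 8.1 = 0.9506
For power 0.7 need Φ(δ − z_{0.025}) = 0.7, so δ = z_{0.025} + z_{0.30} = 1.960 + 0.524 = 2.484.
(For δ > 0 the lower-tail rejection region contributes negligibly to power, so the one-term inversion is standard.)
δ = d·√n ⇒ n = (δ/d)² = (2.484 / 0.9506)² = 6.83.
Round up to the next whole unit.

n = 7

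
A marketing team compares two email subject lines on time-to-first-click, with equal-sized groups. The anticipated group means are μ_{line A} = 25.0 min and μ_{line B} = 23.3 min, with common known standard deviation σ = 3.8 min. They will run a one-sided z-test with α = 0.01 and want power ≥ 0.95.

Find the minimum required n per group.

n = 158 per group

Standardized effect: d = |μ_{line A} − μ_{line B}| / σ = |25.0 − 23.3| / 3.8 = 0.4474
For power 0.95 need Φ(δ − z_{0.01}) = 0.95, so δ = z_{0.01} + z_{0.05} = 2.326 + 1.645 = 3.971.
δ = d·√(n/2) ⇒ n = 2(δ/d)² = 2 × (3.971 / 0.4474)² = 157.60.
Rounding up, n = 158 per group.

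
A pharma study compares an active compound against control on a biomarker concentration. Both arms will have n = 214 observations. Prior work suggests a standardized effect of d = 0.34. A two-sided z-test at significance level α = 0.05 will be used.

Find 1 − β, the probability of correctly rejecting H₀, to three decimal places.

Power ≈ 0.940

Noncentrality parameter: δ = d·√(n/2) = 0.34 × √(214/2) = 3.5170
Two-sided α = 0.05 → critical value z_{0.025} = 1.960.
Power = Φ(δ − 1.960) + Φ(−δ − 1.960) = Φ(1.557) + Φ(-5.477) = 0.9403 + 0.0000 = 0.9403.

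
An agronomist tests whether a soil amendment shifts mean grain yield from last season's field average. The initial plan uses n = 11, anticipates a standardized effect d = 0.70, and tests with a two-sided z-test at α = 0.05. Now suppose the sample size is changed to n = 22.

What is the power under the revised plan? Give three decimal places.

With n = 22: δ = d·√n = 0.70 × √22 = 3.2833. Critical value z_{0.025} = 1.960.
Revised power = Φ(δ − 1.960) + Φ(−δ − 1.960) = Φ(1.323) + Φ(-5.243) = 0.9071 + 0.0000 = 0.9071.

Power ≈ 0.907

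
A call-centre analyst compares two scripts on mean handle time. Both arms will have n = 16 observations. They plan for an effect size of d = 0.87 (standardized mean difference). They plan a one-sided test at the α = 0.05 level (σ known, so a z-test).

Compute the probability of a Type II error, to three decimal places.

β ≈ 0.207

Noncentrality parameter: δ = d·√(n/2) = 0.87 × √(16/2) = 2.4607
Critical value for a one-sided test at α = 0.05: z_α = 1.645.
Power = P(Z > 1.645 − δ) = Φ(0.816) = 0.7927.
Type II error: β = 1 − power = 1 − 0.7927 = 0.2073.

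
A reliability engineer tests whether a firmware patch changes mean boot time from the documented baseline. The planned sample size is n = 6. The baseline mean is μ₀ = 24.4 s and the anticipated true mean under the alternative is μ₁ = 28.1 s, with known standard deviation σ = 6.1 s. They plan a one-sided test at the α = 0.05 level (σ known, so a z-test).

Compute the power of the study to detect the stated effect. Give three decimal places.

Power ≈ 0.437

Standardized effect: d = |μ₁ − μ₀| / σ = |28.1 − 24.4| / 6.1 = 0.6066
Noncentrality parameter: δ = d·√n = 0.6066 × √6 = 1.4858
One-sided α = 0.05 → critical value z_{0.05} = 1.645.
Power = P(Z > 1.645 − δ) = Φ(-0.159) = 0.4368.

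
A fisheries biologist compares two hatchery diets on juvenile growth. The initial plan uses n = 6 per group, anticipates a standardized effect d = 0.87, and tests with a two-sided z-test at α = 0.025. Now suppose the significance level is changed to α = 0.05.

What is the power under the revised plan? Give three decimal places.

δ = d·√(n/2) = 0.87 × √(6/2) = 1.5069 (unchanged). New critical value: z_{0.025} = 1.960.
Revised power = Φ(δ − 1.960) + Φ(−δ − 1.960) = Φ(-0.453) + Φ(-3.467) = 0.3252 + 0.0003 = 0.3255.

Power ≈ 0.326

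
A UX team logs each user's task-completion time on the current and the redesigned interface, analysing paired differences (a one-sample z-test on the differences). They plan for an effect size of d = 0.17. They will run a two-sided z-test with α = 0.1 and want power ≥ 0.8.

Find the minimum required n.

n = 214

For power 0.8 need Φ(δ − z_{0.05}) = 0.8, so δ = z_{0.05} + z_{0.20} = 1.645 + 0.842 = 2.486.
(For δ > 0 the lower-tail rejection region contributes negligibly to power, so the one-term inversion is standard.)
δ = d·√n ⇒ n = (δ/d)² = (2.486 / 0.17)² = 213.93.
Round up to the next whole unit.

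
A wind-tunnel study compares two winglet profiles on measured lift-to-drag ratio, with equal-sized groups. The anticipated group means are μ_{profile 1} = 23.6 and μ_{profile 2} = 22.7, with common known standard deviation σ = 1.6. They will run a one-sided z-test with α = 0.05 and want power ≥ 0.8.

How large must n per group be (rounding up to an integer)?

n = 40 per group

Standardized effect: d = |μ_{profile 1} − μ_{profile 2}| / σ = |23.6 − 22.7| / 1.6 = 0.5625
Set Φ(δ − 1.645) = 0.8; then δ − 1.645 = Φ⁻¹(0.8) = 0.842, giving δ = 2.486.
δ = d·√(n/2) ⇒ n = 2(δ/d)² = 2 × (2.486 / 0.5625)² = 39.08.
Rounding up, n = 40 per group.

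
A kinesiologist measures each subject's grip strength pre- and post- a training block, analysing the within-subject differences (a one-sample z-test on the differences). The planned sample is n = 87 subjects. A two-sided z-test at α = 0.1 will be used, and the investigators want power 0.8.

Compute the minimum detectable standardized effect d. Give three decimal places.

Need Φ(δ − 1.645) = 0.8, so δ = 1.645 + 0.842 = 2.486.
(The second rejection-region term Φ(−δ − z_{α/2}) is negligible and dropped.)
δ = d·√n ⇒ d = δ/√n = 2.486/√87 = 0.2666.

d ≈ 0.267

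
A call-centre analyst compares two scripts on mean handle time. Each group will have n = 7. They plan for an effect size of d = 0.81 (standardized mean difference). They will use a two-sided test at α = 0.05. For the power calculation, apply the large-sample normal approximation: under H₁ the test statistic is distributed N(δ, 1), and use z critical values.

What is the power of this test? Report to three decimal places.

Power ≈ 0.329

Noncentrality parameter: δ = d·√(n/2) = 0.81 × √(7/2) = 1.5154
Critical value for a two-sided test at α = 0.05: z_{α/2} = 1.960.
Power = Φ(δ − 1.960) + Φ(−δ − 1.960) = Φ(-0.445) + Φ(-3.475) = 0.3283 + 0.0003 = 0.3286.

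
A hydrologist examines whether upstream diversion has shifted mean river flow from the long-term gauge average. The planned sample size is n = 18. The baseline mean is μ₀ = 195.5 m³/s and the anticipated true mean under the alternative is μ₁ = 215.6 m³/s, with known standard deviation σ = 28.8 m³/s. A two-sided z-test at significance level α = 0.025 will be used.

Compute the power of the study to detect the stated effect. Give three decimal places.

Standardized effect: d = |μ₁ − μ₀| / σ = |215.6 − 195.5| / 28.8 = 0.6979
Noncentrality parameter: δ = d·√n = 0.6979 × √18 = 2.9610
Critical value for a two-sided test at α = 0.025: z_{α/2} = 2.241.
Power = Φ(δ − 2.241) + Φ(−δ − 2.241) = Φ(0.720) + Φ(-5.202) = 0.7641 + 0.0000 = 0.7641.

Power ≈ 0.764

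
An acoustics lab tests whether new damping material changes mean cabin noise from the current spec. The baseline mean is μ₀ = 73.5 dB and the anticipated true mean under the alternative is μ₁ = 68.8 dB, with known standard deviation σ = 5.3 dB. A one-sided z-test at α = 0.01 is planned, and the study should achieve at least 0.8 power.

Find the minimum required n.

Standardized effect: d = |μ₁ − μ₀| / σ = |68.8 − 73.5| / 5.3 = 0.8868
Set Φ(δ − 2.326) = 0.8; then δ − 2.326 = Φ⁻¹(0.8) = 0.842, giving δ = 3.168.
δ = d·√n ⇒ n = (δ/d)² = (3.168 / 0.8868)² = 12.76.
Rounding up, n = 13.

n = 13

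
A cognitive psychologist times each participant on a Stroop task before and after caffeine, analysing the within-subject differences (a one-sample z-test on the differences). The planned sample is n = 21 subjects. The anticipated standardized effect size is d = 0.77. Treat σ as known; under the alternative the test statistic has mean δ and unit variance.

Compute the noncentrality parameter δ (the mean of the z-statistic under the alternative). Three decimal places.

δ = d·√n = 0.77 × √21 = 3.5286

δ ≈ 3.529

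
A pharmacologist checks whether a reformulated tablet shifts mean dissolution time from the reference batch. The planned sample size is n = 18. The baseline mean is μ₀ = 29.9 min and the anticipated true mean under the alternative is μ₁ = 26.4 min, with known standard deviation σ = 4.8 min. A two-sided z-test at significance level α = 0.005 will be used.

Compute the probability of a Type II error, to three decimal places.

β ≈ 0.387

Standardized effect: d = |μ₁ − μ₀| / σ = |26.4 − 29.9| / 4.8 = 0.7292
Noncentrality parameter: δ = d·√n = 0.7292 × √18 = 3.0936
Critical value for a two-sided test at α = 0.005: z_{α/2} = 2.807.
Power = Φ(δ − 2.807) + Φ(−δ − 2.807) = Φ(0.287) + Φ(-5.901) = 0.6128 + 0.0000 = 0.6128.
Type II error: β = 1 − power = 1 − 0.6128 = 0.3872.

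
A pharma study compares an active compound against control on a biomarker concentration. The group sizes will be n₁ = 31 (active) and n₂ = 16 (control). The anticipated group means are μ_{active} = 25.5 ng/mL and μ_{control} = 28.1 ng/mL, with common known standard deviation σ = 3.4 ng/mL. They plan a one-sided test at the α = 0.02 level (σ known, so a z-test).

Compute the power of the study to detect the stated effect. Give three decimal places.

Standardized effect: d = |μ_{active} − μ_{control}| / σ = |25.5 − 28.1| / 3.4 = 0.7647
Noncentrality parameter: λ = d / √(1/n₁ + 1/n₂) = 0.7647 / √(1/31 + 1/16) = 2.4842
Critical value for a one-sided test at α = 0.02: z_α = 2.054.
Power = Φ(λ − 2.054) = Φ(0.430) = 0.6666.

Power ≈ 0.667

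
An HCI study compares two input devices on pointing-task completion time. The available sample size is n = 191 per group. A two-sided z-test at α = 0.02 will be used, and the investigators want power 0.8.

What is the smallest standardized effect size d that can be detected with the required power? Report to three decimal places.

Required noncentrality: δ = z_{0.01} + z_{0.20} = 2.326 + 0.842 = 3.168.
(Lower-tail contribution to power is negligible for δ > 0.)
δ = d·√(n/2) ⇒ d = δ/√(n/2) = 3.168/√(191/2) = 0.3242.

d ≈ 0.324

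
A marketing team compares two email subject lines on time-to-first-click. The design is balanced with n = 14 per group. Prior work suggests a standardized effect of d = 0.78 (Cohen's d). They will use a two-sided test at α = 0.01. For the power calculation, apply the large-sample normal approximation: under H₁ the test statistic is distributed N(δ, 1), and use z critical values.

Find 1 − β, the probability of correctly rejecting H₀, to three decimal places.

Power ≈ 0.304

Noncentrality parameter: δ = d·√(n/2) = 0.78 × √(14/2) = 2.0637
Critical value for a two-sided test at α = 0.01: z_{α/2} = 2.576.
Power = Φ(δ − 2.576) + Φ(−δ − 2.576) = Φ(-0.512) + Φ(-4.640) = 0.3043 + 0.0000 = 0.3043.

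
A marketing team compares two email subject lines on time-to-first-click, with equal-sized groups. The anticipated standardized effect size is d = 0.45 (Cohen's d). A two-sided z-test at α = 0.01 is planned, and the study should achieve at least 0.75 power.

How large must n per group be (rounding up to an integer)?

n = 105 per group

For power 0.75 need Φ(δ − z_{0.005}) = 0.75, so δ = z_{0.005} + z_{0.25} = 2.576 + 0.674 = 3.250.
(The Φ(−δ − z_{α/2}) term is vanishingly small for δ > 0 and is dropped in the standard sample-size formula.)
δ = d·√(n/2) ⇒ n = 2(δ/d)² = 2 × (3.250 / 0.45)² = 104.34.
Round up to the next whole unit.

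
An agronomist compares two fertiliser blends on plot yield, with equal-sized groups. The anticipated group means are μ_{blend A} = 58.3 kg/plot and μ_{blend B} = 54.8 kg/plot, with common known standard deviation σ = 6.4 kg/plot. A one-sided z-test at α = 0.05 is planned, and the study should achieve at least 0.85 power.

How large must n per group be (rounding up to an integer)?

Standardized effect: d = |μ_{blend A} − μ_{blend B}| / σ = |58.3 − 54.8| / 6.4 = 0.5469
For power 0.85 need Φ(δ − z_{0.05}) = 0.85, so δ = z_{0.05} + z_{0.15} = 1.645 + 1.036 = 2.681.
δ = d·√(n/2) ⇒ n = 2(δ/d)² = 2 × (2.681 / 0.5469)² = 48.08.
Rounding up, n = 49 per group.

n = 49 per group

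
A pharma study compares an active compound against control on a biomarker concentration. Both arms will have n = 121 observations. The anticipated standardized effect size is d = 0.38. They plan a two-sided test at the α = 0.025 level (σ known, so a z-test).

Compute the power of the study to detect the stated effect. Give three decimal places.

Noncentrality parameter: δ = d·√(n/2) = 0.38 × √(121/2) = 2.9557
Critical value for a two-sided test at α = 0.025: z_{α/2} = 2.241.
Power = Φ(δ − 2.241) + Φ(−δ − 2.241) = Φ(0.714) + Φ(-5.197) = 0.7625 + 0.0000 = 0.7625.

Power ≈ 0.762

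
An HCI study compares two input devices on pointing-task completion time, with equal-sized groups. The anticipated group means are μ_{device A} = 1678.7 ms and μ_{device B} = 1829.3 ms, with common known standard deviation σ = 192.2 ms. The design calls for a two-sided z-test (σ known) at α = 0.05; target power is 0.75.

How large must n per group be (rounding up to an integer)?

n = 23 per group

Standardized effect: d = |μ_{device A} − μ_{device B}| / σ = |1678.7 − 1829.3| / 192.2 = 0.7836
Set Φ(δ − 1.960) = 0.75; then δ − 1.960 = Φ⁻¹(0.75) = 0.674, giving δ = 2.634.
(Ignoring the negligible lower-tail rejection probability gives the usual closed-form inversion.)
δ = d·√(n/2) ⇒ n = 2(δ/d)² = 2 × (2.634 / 0.7836)² = 22.61.
Rounding up, n = 23 per group.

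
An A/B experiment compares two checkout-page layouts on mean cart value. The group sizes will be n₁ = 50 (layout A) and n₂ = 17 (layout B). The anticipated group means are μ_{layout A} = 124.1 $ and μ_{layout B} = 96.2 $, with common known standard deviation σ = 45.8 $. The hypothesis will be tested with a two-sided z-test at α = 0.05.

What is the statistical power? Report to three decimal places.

Standardized effect: d = |μ_{layout A} − μ_{layout B}| / σ = |124.1 − 96.2| / 45.8 = 0.6092
Noncentrality parameter: δ = d / √(1/n₁ + 1/n₂) = 0.6092 / √(1/50 + 1/17) = 2.1698
Two-sided α = 0.05 → critical value z_{0.025} = 1.960.
Power = Φ(δ − 1.960) + Φ(−δ − 1.960) = Φ(0.210) + Φ(-4.130) = 0.5831 + 0.0000 = 0.5831.

Power ≈ 0.583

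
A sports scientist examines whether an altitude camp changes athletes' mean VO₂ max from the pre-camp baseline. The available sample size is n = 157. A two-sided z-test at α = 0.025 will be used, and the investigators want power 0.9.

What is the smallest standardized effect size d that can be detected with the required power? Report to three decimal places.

d ≈ 0.281

Required noncentrality: δ = z_{0.0125} + z_{0.10} = 2.241 + 1.282 = 3.523.
(The second rejection-region term Φ(−δ − z_{α/2}) is negligible and dropped.)
δ = d·√n ⇒ d = δ/√n = 3.523/√157 = 0.2812.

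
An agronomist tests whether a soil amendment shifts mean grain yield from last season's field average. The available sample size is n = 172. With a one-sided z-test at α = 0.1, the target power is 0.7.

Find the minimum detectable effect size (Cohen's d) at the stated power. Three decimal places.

d ≈ 0.138

Required noncentrality: δ = z_{0.1} + z_{0.30} = 1.282 + 0.524 = 1.806.
δ = d·√n ⇒ d = δ/√n = 1.806/√172 = 0.1377.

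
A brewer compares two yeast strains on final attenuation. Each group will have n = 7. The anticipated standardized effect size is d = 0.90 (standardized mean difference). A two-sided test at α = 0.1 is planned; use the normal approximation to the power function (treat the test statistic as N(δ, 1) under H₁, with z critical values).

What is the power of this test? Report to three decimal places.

Noncentrality parameter: δ = d·√(n/2) = 0.90 × √(7/2) = 1.6837
Two-sided α = 0.1 → critical value z_{0.05} = 1.645.
Power = Φ(δ − 1.645) + Φ(−δ − 1.645) = Φ(0.039) + Φ(-3.329) = 0.5155 + 0.0004 = 0.5159.

Power ≈ 0.516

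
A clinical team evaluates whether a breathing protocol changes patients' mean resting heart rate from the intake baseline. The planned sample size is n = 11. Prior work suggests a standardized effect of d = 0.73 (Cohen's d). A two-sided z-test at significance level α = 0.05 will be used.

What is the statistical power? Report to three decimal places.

Noncentrality parameter: δ = d·√n = 0.73 × √11 = 2.4211
Two-sided α = 0.05 → critical value z_{0.025} = 1.960.
Power = Φ(δ − 1.960) + Φ(−δ − 1.960) = Φ(0.461) + Φ(-4.381) = 0.6777 + 0.0000 = 0.6777.

Power ≈ 0.678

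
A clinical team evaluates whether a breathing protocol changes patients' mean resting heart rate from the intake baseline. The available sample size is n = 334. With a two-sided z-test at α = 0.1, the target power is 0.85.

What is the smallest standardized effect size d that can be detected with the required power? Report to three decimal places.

Required noncentrality: δ = z_{0.05} + z_{0.15} = 1.645 + 1.036 = 2.681.
(Lower-tail contribution to power is negligible for δ > 0.)
δ = d·√n ⇒ d = δ/√n = 2.681/√334 = 0.1467.

d ≈ 0.147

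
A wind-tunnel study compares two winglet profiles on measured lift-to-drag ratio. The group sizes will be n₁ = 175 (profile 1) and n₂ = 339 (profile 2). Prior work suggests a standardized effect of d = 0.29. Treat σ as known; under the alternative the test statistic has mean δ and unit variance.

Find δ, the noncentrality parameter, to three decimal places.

δ ≈ 3.116

δ = d / √(1/n₁ + 1/n₂) = 0.29 / √(1/175 + 1/339) = 3.1156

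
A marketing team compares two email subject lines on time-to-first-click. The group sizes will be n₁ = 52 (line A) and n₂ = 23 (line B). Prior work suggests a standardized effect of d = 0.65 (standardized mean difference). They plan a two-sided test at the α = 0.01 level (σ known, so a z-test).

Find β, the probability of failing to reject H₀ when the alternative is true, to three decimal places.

Noncentrality parameter: δ = d / √(1/n₁ + 1/n₂) = 0.65 / √(1/52 + 1/23) = 2.5957
Two-sided α = 0.01 → critical value z_{0.005} = 2.576.
Power = Φ(δ − 2.576) + Φ(−δ − 2.576) = Φ(0.020) + Φ(-5.171) = 0.5079 + 0.0000 = 0.5079.
Type II error: β = 1 − power = 1 − 0.5079 = 0.4921.

β ≈ 0.492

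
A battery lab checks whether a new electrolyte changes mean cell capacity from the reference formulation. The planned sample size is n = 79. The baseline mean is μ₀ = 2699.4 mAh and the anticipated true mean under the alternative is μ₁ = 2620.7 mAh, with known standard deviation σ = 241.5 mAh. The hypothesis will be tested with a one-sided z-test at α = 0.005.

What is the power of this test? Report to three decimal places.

Standardized effect: d = |μ₁ − μ₀| / σ = |2620.7 − 2699.4| / 241.5 = 0.3259
Noncentrality parameter: δ = d·√n = 0.3259 × √79 = 2.8965
Critical value for a one-sided test at α = 0.005: z_α = 2.576.
Power = Φ(δ − 2.576) = Φ(0.321) = 0.6258.

Power ≈ 0.626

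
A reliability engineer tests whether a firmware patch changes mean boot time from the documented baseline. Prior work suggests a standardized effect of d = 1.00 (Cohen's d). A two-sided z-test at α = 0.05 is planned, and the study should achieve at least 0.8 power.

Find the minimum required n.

Set Φ(δ − 1.960) = 0.8; then δ − 1.960 = Φ⁻¹(0.8) = 0.842, giving δ = 2.802.
(For δ > 0 the lower-tail rejection region contributes negligibly to power, so the one-term inversion is standard.)
δ = d·√n ⇒ n = (δ/d)² = (2.802 / 1.00)² = 7.85.
Rounding up, n = 8.

n = 8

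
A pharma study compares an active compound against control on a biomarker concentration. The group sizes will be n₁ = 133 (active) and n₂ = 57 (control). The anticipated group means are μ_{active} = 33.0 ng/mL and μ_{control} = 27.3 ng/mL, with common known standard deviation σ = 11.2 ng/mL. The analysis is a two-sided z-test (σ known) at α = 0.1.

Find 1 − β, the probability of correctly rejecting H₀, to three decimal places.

Standardized effect: d = |μ_{active} − μ_{control}| / σ = |33.0 − 27.3| / 11.2 = 0.5089
Noncentrality parameter: λ = d / √(1/n₁ + 1/n₂) = 0.5089 / √(1/133 + 1/57) = 3.2147
Two-sided α = 0.1 → critical value z_{0.05} = 1.645.
Power = Φ(λ − 1.645) + Φ(−λ − 1.645) = Φ(1.570) + Φ(-4.860) = 0.9418 + 0.0000 = 0.9418.

Power ≈ 0.942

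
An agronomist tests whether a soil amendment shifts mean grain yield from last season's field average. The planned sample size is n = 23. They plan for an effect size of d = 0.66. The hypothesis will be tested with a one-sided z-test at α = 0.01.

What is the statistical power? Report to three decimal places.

Power ≈ 0.799

Noncentrality parameter: δ = d·√n = 0.66 × √23 = 3.1652
One-sided α = 0.01 → critical value z_{0.01} = 2.326.
Power = Φ(δ − 2.326) = Φ(0.839) = 0.7992.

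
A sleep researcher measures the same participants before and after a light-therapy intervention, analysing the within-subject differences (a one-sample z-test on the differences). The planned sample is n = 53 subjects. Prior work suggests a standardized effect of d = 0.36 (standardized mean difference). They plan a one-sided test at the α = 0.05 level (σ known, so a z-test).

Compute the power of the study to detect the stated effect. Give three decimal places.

Noncentrality parameter: δ = d·√n = 0.36 × √53 = 2.6208
Critical value for a one-sided test at α = 0.05: z_α = 1.645.
Power = P(Z > 1.645 − δ) = Φ(0.976) = 0.8355.

Power ≈ 0.835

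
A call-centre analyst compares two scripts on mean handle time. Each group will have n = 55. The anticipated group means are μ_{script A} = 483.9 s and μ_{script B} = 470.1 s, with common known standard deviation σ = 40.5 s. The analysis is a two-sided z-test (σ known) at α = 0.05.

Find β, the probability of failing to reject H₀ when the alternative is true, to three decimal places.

β ≈ 0.569

Standardized effect: d = |μ_{script A} − μ_{script B}| / σ = |483.9 − 470.1| / 40.5 = 0.3407
Noncentrality parameter: δ = d·√(n/2) = 0.3407 × √(55/2) = 1.7869
Two-sided α = 0.05 → critical value z_{0.025} = 1.960.
Power = Φ(δ − 1.960) + Φ(−δ − 1.960) = Φ(-0.173) + Φ(-3.747) = 0.4313 + 0.0001 = 0.4314.
Type II error: β = 1 − power = 1 − 0.4314 = 0.5686.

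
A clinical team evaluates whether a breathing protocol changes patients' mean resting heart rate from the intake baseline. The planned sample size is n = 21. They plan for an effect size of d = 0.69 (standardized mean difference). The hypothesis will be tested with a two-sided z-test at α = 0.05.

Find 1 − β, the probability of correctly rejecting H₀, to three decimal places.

Noncentrality parameter: δ = d·√n = 0.69 × √21 = 3.1620
Two-sided α = 0.05 → critical value z_{0.025} = 1.960.
Power = Φ(δ − 1.960) + Φ(−δ − 1.960) = Φ(1.202) + Φ(-5.122) = 0.8853 + 0.0000 = 0.8853.

Power ≈ 0.885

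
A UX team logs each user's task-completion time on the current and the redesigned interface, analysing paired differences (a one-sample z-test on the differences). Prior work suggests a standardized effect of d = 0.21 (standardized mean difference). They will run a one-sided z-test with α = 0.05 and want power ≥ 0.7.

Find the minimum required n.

n = 107

Set Φ(δ − 1.645) = 0.7; then δ − 1.645 = Φ⁻¹(0.7) = 0.524, giving δ = 2.169.
δ = d·√n ⇒ n = (δ/d)² = (2.169 / 0.21)² = 106.70.
Rounding up, n = 107.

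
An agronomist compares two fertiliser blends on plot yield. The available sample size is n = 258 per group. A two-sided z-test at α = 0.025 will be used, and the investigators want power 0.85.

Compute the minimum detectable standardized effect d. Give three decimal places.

Required noncentrality: δ = z_{0.0125} + z_{0.15} = 2.241 + 1.036 = 3.278.
(The second rejection-region term Φ(−δ − z_{α/2}) is negligible and dropped.)
δ = d·√(n/2) ⇒ d = δ/√(n/2) = 3.278/√(258/2) = 0.2886.

d ≈ 0.289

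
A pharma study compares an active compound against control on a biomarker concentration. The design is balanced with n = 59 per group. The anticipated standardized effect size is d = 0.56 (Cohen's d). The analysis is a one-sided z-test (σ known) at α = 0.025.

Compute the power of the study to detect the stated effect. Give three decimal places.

Noncentrality parameter: δ = d·√(n/2) = 0.56 × √(59/2) = 3.0416
Critical value for a one-sided test at α = 0.025: z_α = 1.960.
Power = Φ(δ − 1.960) = Φ(1.082) = 0.8603.

Power ≈ 0.860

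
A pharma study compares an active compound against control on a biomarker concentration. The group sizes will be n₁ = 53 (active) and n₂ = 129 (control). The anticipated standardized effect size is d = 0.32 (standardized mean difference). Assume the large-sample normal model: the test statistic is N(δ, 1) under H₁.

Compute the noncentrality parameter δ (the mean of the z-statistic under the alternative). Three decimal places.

The noncentrality parameter scales effect size by the design's sample-size factor: δ = d / √(1/n₁ + 1/n₂) = 0.32 / √(1/53 + 1/129) = 1.9613

δ ≈ 1.961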